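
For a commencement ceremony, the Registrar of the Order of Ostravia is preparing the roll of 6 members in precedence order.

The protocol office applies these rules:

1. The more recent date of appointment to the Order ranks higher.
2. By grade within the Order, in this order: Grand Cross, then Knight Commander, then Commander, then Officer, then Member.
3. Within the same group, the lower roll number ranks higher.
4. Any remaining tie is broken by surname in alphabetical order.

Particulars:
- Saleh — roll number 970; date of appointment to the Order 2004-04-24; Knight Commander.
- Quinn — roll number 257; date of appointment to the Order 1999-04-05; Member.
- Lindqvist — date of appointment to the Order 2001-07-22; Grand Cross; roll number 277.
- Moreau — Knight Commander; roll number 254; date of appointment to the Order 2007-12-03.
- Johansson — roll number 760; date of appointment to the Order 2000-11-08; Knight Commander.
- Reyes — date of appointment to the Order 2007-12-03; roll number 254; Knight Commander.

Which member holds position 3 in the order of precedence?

By date of appointment to the Order (later first): Moreau and Reyes (both 2007-12-03); then Saleh (2004-04-24); then Lindqvist (2001-07-22); then Johansson (2000-11-08); then Quinn (1999-04-05).
Moreau and Reyes are each Knight Commander, so the next rule applies.
Moreau and Reyes both have roll number 254, so the next rule applies.
Among Moreau and Reyes, alphabetically by surname: Moreau before Reyes.
Order: Moreau, Reyes, Saleh, Lindqvist, Johansson, Quinn.

Saleh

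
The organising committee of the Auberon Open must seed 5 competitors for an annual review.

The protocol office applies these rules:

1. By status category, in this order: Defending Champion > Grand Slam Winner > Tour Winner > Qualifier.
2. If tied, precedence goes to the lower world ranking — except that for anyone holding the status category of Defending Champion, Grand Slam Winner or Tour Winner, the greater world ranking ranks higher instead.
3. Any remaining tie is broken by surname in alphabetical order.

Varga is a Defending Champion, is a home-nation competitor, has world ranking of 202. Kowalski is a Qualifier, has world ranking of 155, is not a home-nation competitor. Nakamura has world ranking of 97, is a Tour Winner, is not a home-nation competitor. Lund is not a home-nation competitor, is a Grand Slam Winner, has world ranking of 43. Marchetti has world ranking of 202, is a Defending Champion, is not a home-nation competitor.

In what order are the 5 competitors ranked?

Marchetti, Varga, Lund, Nakamura, Kowalski

By status category: Marchetti and Varga (Defending Champion); then Lund (Grand Slam Winner); then Nakamura (Tour Winner); then Kowalski (Qualifier).
Marchetti and Varga both have world ranking 202, so the next rule applies.
Among Marchetti and Varga, alphabetically by surname: Marchetti before Varga.
Full order: Marchetti, Varga, Lund, Nakamura, Kowalski.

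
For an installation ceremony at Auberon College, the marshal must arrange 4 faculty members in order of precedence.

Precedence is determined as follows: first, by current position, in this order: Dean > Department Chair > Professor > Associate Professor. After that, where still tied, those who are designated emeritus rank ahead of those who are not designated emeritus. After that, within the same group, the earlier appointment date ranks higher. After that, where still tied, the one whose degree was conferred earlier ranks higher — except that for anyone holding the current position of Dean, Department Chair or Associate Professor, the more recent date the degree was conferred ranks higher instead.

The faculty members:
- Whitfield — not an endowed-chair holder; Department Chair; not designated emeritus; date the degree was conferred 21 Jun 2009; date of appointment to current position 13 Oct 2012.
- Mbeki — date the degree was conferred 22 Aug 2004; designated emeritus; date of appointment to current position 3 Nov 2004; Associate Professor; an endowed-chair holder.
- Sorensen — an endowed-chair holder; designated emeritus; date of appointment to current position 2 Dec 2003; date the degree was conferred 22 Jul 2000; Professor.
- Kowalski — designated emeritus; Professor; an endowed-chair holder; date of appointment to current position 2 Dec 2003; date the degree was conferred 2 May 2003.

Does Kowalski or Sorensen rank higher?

By current position: Whitfield (Department Chair); then Sorensen and Kowalski (Professor); then Mbeki (Associate Professor).
Sorensen and Kowalski are each designated emeritus, so the next rule applies.
Sorensen and Kowalski both have date of appointment to current position 2 Dec 2003, so the next rule applies.
Among Sorensen and Kowalski, by date the degree was conferred (earlier first): Sorensen (22 Jul 2000) before Kowalski (2 May 2003).
So Sorensen takes precedence.

Sorensen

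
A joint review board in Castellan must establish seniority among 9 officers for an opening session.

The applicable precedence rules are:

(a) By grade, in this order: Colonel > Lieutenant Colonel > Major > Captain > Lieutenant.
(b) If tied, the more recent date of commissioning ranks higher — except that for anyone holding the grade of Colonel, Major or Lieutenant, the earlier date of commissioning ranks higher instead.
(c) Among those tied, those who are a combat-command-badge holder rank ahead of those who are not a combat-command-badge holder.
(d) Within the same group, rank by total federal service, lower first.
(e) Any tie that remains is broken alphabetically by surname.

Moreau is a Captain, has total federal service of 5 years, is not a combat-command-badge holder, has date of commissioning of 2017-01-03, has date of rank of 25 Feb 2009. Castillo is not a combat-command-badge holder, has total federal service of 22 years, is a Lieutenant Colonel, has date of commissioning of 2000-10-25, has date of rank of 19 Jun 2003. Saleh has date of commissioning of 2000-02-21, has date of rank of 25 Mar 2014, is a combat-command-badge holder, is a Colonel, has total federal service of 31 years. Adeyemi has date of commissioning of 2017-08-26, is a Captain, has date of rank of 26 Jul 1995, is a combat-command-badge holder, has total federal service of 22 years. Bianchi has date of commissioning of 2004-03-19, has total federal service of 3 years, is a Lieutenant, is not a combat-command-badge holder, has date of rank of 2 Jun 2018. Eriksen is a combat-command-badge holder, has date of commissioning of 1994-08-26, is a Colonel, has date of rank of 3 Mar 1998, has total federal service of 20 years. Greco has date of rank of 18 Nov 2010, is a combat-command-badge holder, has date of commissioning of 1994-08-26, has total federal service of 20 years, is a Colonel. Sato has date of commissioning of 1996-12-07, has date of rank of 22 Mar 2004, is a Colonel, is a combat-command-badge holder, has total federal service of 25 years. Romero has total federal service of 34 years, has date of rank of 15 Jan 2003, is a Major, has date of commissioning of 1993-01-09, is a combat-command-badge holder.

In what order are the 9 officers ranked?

By grade: Eriksen, Greco, Sato and Saleh (Colonel); then Castillo (Lieutenant Colonel); then Romero (Major); then Adeyemi and Moreau (Captain); then Bianchi (Lieutenant).
Among Eriksen, Greco, Sato and Saleh, by date of commissioning (earlier first) (reversed rule for this group): Eriksen and Greco (1994-08-26) before Sato (1996-12-07) before Saleh (2000-02-21).
Eriksen and Greco are each a combat-command-badge holder, so the next rule applies.
Eriksen and Greco both have total federal service 20 years, so the next rule applies.
Among Eriksen and Greco, alphabetically by surname: Eriksen before Greco.
Among Adeyemi and Moreau, by date of commissioning (later first): Adeyemi (2017-08-26) before Moreau (2017-01-03).
Full order: Eriksen, Greco, Sato, Saleh, Castillo, Romero, Adeyemi, Moreau, Bianchi.

Eriksen, Greco, Sato, Saleh, Castillo, Romero, Adeyemi, Moreau, Bianchi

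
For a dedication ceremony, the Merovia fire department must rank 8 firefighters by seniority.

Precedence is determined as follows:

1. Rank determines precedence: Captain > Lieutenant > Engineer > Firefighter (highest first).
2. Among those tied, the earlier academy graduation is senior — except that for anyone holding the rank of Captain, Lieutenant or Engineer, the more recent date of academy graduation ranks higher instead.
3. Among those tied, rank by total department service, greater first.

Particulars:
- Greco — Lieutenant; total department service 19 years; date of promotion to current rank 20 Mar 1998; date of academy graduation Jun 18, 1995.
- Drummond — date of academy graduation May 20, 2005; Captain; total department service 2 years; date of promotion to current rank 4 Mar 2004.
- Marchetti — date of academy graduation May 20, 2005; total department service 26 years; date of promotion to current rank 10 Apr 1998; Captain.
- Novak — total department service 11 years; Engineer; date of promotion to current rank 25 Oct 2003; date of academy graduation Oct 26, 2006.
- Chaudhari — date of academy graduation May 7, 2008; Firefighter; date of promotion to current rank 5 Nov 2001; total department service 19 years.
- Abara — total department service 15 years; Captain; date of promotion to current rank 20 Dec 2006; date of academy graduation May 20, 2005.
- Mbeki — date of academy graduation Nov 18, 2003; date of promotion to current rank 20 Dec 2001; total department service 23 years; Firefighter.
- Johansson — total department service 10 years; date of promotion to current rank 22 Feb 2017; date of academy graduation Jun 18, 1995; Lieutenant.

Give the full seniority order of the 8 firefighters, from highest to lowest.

Marchetti, Abara, Drummond, Greco, Johansson, Novak, Mbeki, Chaudhari

By rank: Marchetti, Abara and Drummond (Captain); then Greco and Johansson (Lieutenant); then Novak (Engineer); then Mbeki and Chaudhari (Firefighter).
Marchetti, Abara and Drummond all have date of academy graduation May 20, 2005, so the next rule applies.
Among Marchetti, Abara and Drummond, by total department service (higher first): Marchetti (26 years) before Abara (15 years) before Drummond (2 years).
Greco and Johansson both have date of academy graduation Jun 18, 1995, so the next rule applies.
Among Greco and Johansson, by total department service (higher first): Greco (19 years) before Johansson (10 years).
Among Mbeki and Chaudhari, by date of academy graduation (earlier first): Mbeki (Nov 18, 2003) before Chaudhari (May 7, 2008).
Full order: Marchetti, Abara, Drummond, Greco, Johansson, Novak, Mbeki, Chaudhari.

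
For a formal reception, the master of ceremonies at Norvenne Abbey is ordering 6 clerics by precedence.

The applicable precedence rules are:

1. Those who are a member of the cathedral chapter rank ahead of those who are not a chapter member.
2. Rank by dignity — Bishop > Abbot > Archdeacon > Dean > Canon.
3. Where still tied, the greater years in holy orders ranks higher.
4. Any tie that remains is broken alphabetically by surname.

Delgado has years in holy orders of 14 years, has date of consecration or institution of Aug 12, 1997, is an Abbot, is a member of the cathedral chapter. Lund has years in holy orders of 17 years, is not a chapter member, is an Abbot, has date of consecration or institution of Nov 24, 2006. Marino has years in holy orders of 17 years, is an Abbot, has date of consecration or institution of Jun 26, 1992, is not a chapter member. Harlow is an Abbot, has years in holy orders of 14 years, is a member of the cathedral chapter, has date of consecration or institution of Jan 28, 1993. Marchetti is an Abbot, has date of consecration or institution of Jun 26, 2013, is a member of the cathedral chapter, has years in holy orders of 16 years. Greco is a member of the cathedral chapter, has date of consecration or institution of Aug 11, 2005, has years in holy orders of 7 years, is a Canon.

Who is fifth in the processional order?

By the first rule: Marchetti, Delgado, Harlow and Greco (each a member of the cathedral chapter); then Lund and Marino (both not a chapter member).
Among Marchetti, Delgado, Harlow and Greco, by dignity: Marchetti, Delgado and Harlow (Abbot) before Greco (Canon).
Among Marchetti, Delgado and Harlow, by years in holy orders (higher first): Marchetti (16 years) before Delgado and Harlow (14 years).
Among Delgado and Harlow, alphabetically by surname: Delgado before Harlow.
Lund and Marino are each Abbot, so the next rule applies.
Lund and Marino both have years in holy orders 17 years, so the next rule applies.
Among Lund and Marino, alphabetically by surname: Lund before Marino.
Order: Marchetti, Delgado, Harlow, Greco, Lund, Marino.

Lund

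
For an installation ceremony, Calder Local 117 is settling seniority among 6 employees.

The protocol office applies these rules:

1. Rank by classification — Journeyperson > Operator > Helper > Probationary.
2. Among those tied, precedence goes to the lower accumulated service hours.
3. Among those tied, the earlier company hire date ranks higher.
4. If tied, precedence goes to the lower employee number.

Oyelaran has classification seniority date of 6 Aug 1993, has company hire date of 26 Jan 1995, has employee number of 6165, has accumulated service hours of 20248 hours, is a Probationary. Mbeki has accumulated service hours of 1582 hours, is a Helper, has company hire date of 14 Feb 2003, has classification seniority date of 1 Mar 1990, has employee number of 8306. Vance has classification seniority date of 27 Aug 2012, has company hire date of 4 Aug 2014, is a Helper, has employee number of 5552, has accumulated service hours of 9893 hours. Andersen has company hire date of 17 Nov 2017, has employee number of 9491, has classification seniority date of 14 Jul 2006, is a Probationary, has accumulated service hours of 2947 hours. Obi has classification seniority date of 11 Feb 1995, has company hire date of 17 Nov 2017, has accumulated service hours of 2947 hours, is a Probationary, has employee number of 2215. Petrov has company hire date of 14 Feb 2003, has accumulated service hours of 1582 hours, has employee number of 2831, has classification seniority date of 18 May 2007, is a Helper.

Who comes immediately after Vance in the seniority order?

By classification: Petrov, Mbeki and Vance (Helper); then Obi, Andersen and Oyelaran (Probationary).
Among Petrov, Mbeki and Vance, by accumulated service hours (lower first): Petrov and Mbeki (1582 hours) before Vance (9893 hours).
Petrov and Mbeki both have company hire date 14 Feb 2003, so the next rule applies.
Among Petrov and Mbeki, by employee number (lower first): Petrov (2831) before Mbeki (8306).
Among Obi, Andersen and Oyelaran, by accumulated service hours (lower first): Obi and Andersen (2947 hours) before Oyelaran (20248 hours).
Obi and Andersen both have company hire date 17 Nov 2017, so the next rule applies.
Among Obi and Andersen, by employee number (lower first): Obi (2215) before Andersen (9491).
Order: Petrov, Mbeki, Vance, Obi, Andersen, Oyelaran.

Obi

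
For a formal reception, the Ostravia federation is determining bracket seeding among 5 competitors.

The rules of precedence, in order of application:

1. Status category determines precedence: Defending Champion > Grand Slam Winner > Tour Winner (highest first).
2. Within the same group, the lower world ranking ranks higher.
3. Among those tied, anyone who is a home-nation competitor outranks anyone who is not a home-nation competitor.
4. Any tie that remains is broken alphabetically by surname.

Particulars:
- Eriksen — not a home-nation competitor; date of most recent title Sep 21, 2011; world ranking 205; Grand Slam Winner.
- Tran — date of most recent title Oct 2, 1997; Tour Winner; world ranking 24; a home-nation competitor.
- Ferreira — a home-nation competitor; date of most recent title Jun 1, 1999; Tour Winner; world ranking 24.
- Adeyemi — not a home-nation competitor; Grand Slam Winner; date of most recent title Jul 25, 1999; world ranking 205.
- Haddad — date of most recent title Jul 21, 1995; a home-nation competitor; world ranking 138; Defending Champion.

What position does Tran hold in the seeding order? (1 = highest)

5

By status category: Haddad (Defending Champion); then Adeyemi and Eriksen (Grand Slam Winner); then Ferreira and Tran (Tour Winner).
Adeyemi and Eriksen both have world ranking 205, so the next rule applies.
Adeyemi and Eriksen are each not a home-nation competitor, so the next rule applies.
Among Adeyemi and Eriksen, alphabetically by surname: Adeyemi before Eriksen.
Ferreira and Tran both have world ranking 24, so the next rule applies.
Ferreira and Tran are each a home-nation competitor, so the next rule applies.
Among Ferreira and Tran, alphabetically by surname: Ferreira before Tran.
Order: Haddad, Adeyemi, Eriksen, Ferreira, Tran. So position 5.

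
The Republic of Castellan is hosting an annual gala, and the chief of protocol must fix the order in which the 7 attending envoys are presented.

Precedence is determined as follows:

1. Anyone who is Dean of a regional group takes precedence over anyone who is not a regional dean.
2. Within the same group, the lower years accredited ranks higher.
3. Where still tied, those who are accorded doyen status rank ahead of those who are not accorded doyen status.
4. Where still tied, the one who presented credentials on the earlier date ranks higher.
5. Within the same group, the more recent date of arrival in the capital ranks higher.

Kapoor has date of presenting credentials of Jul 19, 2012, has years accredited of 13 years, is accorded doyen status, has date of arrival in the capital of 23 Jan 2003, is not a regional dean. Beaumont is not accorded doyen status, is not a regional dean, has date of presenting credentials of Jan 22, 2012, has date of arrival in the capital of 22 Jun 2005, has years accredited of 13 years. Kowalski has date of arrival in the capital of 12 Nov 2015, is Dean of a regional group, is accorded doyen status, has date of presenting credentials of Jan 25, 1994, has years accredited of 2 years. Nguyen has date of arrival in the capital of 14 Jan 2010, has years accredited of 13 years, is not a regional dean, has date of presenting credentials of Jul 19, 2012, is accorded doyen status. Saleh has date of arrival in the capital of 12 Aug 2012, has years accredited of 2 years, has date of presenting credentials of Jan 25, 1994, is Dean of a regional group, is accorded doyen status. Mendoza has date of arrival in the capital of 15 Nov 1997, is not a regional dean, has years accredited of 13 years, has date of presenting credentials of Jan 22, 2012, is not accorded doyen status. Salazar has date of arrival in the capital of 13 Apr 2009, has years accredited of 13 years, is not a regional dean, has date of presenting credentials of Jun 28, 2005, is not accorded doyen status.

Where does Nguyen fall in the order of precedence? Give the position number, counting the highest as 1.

3

By the first rule: Kowalski and Saleh (both Dean of a regional group); then Nguyen, Kapoor, Salazar, Beaumont and Mendoza (each not a regional dean).
Kowalski and Saleh both have years accredited 2 years, so the next rule applies.
Kowalski and Saleh are each accorded doyen status, so the next rule applies.
Kowalski and Saleh both have date of presenting credentials Jan 25, 1994, so the next rule applies.
Among Kowalski and Saleh, by date of arrival in the capital (later first): Kowalski (12 Nov 2015) before Saleh (12 Aug 2012).
Nguyen, Kapoor, Salazar, Beaumont and Mendoza all have years accredited 13 years, so the next rule applies.
Among Nguyen, Kapoor, Salazar, Beaumont and Mendoza, accorded doyen status before not accorded doyen status: Nguyen and Kapoor (accorded doyen status) before Salazar, Beaumont and Mendoza (not accorded doyen status).
Nguyen and Kapoor both have date of presenting credentials Jul 19, 2012, so the next rule applies.
Among Nguyen and Kapoor, by date of arrival in the capital (later first): Nguyen (14 Jan 2010) before Kapoor (23 Jan 2003).
Among Salazar, Beaumont and Mendoza, by date of presenting credentials (earlier first): Salazar (Jun 28, 2005) before Beaumont and Mendoza (Jan 22, 2012).
Among Beaumont and Mendoza, by date of arrival in the capital (later first): Beaumont (22 Jun 2005) before Mendoza (15 Nov 1997).
Order: Kowalski, Saleh, Nguyen, Kapoor, Salazar, Beaumont, Mendoza. So position 3.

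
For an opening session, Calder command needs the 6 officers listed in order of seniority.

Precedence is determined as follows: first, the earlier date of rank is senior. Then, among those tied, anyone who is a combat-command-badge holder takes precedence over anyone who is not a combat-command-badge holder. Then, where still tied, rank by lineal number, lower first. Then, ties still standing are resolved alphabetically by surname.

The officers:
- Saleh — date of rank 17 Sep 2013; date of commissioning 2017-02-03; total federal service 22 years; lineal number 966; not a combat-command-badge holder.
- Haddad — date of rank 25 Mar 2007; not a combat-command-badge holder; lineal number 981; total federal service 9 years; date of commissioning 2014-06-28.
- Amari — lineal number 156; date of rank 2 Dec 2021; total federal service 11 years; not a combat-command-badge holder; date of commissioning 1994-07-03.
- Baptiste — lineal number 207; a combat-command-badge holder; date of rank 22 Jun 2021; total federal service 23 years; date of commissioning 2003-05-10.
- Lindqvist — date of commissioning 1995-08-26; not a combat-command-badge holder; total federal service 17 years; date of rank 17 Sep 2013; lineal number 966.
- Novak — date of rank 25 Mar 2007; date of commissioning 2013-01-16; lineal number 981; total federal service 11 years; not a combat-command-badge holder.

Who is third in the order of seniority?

Lindqvist

By date of rank (earlier first): Haddad and Novak (both 25 Mar 2007); then Lindqvist and Saleh (both 17 Sep 2013); then Baptiste (22 Jun 2021); then Amari (2 Dec 2021).
Haddad and Novak are each not a combat-command-badge holder, so the next rule applies.
Haddad and Novak both have lineal number 981, so the next rule applies.
Among Haddad and Novak, alphabetically by surname: Haddad before Novak.
Lindqvist and Saleh are each not a combat-command-badge holder, so the next rule applies.
Lindqvist and Saleh both have lineal number 966, so the next rule applies.
Among Lindqvist and Saleh, alphabetically by surname: Lindqvist before Saleh.
Order: Haddad, Novak, Lindqvist, Saleh, Baptiste, Amari.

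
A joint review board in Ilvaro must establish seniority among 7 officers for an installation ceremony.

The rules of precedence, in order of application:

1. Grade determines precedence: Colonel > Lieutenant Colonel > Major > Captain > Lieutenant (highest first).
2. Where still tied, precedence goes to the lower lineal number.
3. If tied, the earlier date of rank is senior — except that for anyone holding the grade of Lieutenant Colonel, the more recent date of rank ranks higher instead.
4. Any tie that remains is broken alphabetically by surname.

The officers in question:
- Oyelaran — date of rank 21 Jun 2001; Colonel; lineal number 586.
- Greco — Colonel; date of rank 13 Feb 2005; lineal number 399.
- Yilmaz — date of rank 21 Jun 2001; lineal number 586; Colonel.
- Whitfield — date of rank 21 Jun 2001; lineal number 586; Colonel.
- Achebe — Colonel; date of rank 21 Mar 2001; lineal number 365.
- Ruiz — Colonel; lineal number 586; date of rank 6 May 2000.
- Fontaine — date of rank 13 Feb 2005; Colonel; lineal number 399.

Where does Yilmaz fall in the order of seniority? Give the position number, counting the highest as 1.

By grade: Achebe, Fontaine, Greco, Ruiz, Oyelaran, Whitfield and Yilmaz (Colonel).
Among Achebe, Fontaine, Greco, Ruiz, Oyelaran, Whitfield and Yilmaz, by lineal number (lower first): Achebe (365) before Fontaine and Greco (399) before Ruiz, Oyelaran, Whitfield and Yilmaz (586).
Fontaine and Greco both have date of rank 13 Feb 2005, so the next rule applies.
Among Fontaine and Greco, alphabetically by surname: Fontaine before Greco.
Among Ruiz, Oyelaran, Whitfield and Yilmaz, by date of rank (earlier first): Ruiz (6 May 2000) before Oyelaran, Whitfield and Yilmaz (21 Jun 2001).
Among Oyelaran, Whitfield and Yilmaz, alphabetically by surname: Oyelaran before Whitfield before Yilmaz.
Order: Achebe, Fontaine, Greco, Ruiz, Oyelaran, Whitfield, Yilmaz. So position 7.

7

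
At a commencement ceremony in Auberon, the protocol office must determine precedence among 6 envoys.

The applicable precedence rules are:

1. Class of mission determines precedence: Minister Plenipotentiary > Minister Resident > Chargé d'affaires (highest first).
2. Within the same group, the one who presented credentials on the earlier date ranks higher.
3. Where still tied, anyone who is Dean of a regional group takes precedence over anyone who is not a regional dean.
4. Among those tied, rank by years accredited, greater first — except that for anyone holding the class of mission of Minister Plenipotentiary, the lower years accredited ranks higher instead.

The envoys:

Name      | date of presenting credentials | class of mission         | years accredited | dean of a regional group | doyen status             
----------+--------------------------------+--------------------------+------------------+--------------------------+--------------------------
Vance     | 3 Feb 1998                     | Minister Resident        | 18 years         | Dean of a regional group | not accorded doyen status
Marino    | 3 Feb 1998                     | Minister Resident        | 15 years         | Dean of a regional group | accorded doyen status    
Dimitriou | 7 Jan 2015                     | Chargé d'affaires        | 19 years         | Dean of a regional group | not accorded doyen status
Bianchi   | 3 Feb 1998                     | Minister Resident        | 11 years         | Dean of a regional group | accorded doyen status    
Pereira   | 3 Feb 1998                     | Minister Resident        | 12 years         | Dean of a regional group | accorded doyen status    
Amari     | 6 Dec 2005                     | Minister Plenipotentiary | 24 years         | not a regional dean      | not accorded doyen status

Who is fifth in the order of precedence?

By class of mission: Amari (Minister Plenipotentiary); then Vance, Marino, Pereira and Bianchi (Minister Resident); then Dimitriou (Chargé d'affaires).
Vance, Marino, Pereira and Bianchi all have date of presenting credentials 3 Feb 1998, so the next rule applies.
Vance, Marino, Pereira and Bianchi are each Dean of a regional group, so the next rule applies.
Among Vance, Marino, Pereira and Bianchi, by years accredited (higher first): Vance (18 years) before Marino (15 years) before Pereira (12 years) before Bianchi (11 years).
Order: Amari, Vance, Marino, Pereira, Bianchi, Dimitriou.

Bianchi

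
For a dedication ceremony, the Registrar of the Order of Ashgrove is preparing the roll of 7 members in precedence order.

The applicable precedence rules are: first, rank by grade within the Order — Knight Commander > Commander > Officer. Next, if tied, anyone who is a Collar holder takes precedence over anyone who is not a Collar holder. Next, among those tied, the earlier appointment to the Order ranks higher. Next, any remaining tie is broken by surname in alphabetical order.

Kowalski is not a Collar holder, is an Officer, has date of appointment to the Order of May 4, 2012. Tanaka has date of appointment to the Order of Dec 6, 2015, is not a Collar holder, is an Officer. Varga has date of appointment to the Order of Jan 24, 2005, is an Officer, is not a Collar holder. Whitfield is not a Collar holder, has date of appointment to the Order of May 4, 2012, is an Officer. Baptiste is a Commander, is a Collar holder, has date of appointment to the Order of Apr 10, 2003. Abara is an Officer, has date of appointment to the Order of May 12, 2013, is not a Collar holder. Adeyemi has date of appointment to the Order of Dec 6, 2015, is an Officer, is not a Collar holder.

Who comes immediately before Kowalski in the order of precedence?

By grade within the Order: Baptiste (Commander); then Varga, Kowalski, Whitfield, Abara, Adeyemi and Tanaka (Officer).
Varga, Kowalski, Whitfield, Abara, Adeyemi and Tanaka are each not a Collar holder, so the next rule applies.
Among Varga, Kowalski, Whitfield, Abara, Adeyemi and Tanaka, by date of appointment to the Order (earlier first): Varga (Jan 24, 2005) before Kowalski and Whitfield (May 4, 2012) before Abara (May 12, 2013) before Adeyemi and Tanaka (Dec 6, 2015).
Among Kowalski and Whitfield, alphabetically by surname: Kowalski before Whitfield.
Among Adeyemi and Tanaka, alphabetically by surname: Adeyemi before Tanaka.
Order: Baptiste, Varga, Kowalski, Whitfield, Abara, Adeyemi, Tanaka.

Varga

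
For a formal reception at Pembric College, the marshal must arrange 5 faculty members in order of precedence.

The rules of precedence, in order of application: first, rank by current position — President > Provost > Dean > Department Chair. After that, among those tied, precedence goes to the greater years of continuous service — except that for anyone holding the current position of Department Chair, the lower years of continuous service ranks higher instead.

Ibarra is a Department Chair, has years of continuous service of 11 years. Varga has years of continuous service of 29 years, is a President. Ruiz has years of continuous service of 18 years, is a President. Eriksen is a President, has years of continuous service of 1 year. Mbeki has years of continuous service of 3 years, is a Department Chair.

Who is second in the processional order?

By current position: Varga, Ruiz and Eriksen (President); then Mbeki and Ibarra (Department Chair).
Among Varga, Ruiz and Eriksen, by years of continuous service (higher first): Varga (29 years) before Ruiz (18 years) before Eriksen (1 year).
Among Mbeki and Ibarra, by years of continuous service (lower first) (reversed rule for this group): Mbeki (3 years) before Ibarra (11 years).
Order: Varga, Ruiz, Eriksen, Mbeki, Ibarra.

Ruiz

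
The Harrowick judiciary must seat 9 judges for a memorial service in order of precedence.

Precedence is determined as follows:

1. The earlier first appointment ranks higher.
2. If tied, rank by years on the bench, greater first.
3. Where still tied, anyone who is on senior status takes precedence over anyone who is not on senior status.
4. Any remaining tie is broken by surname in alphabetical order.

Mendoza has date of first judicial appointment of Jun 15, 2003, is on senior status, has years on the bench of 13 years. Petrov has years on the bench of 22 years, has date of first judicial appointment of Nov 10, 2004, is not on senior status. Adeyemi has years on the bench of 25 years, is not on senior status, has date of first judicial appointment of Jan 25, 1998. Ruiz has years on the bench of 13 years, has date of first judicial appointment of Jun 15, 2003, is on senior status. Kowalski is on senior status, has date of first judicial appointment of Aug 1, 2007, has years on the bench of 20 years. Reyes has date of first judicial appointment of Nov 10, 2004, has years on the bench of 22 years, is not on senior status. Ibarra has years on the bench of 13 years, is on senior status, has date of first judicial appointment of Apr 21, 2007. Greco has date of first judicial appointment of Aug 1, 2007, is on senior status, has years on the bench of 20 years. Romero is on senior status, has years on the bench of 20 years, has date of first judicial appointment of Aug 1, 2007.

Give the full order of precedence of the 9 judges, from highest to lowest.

By date of first judicial appointment (earlier first): Adeyemi (Jan 25, 1998); then Mendoza and Ruiz (both Jun 15, 2003); then Petrov and Reyes (both Nov 10, 2004); then Ibarra (Apr 21, 2007); then Greco, Kowalski and Romero (each Aug 1, 2007).
Mendoza and Ruiz both have years on the bench 13 years, so the next rule applies.
Mendoza and Ruiz are each on senior status, so the next rule applies.
Among Mendoza and Ruiz, alphabetically by surname: Mendoza before Ruiz.
Petrov and Reyes both have years on the bench 22 years, so the next rule applies.
Petrov and Reyes are each not on senior status, so the next rule applies.
Among Petrov and Reyes, alphabetically by surname: Petrov before Reyes.
Greco, Kowalski and Romero all have years on the bench 20 years, so the next rule applies.
Greco, Kowalski and Romero are each on senior status, so the next rule applies.
Among Greco, Kowalski and Romero, alphabetically by surname: Greco before Kowalski before Romero.
Full order: Adeyemi, Mendoza, Ruiz, Petrov, Reyes, Ibarra, Greco, Kowalski, Romero.

Adeyemi, Mendoza, Ruiz, Petrov, Reyes, Ibarra, Greco, Kowalski, Romero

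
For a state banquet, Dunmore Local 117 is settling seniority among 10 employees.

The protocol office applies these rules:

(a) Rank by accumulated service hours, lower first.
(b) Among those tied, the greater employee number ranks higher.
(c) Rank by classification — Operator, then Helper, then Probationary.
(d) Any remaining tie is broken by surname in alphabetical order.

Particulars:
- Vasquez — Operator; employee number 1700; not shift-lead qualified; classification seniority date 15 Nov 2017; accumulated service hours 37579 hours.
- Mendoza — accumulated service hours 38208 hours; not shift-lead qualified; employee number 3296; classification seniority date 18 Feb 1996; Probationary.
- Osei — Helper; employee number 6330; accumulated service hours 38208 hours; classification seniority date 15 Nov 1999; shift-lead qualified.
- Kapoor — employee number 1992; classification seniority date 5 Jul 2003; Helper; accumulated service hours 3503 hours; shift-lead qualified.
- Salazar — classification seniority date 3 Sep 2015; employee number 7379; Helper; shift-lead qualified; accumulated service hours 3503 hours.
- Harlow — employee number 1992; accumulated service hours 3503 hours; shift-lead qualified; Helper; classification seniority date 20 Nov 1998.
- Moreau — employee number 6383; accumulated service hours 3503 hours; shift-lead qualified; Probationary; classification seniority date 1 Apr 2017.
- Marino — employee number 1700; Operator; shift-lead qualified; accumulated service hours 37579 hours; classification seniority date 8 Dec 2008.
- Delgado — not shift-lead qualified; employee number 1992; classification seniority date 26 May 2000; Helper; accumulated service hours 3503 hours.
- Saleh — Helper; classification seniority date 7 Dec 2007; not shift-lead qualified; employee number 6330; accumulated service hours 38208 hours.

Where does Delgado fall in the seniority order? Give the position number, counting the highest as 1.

3

By accumulated service hours (lower first): Salazar, Moreau, Delgado, Harlow and Kapoor (each 3503 hours); then Marino and Vasquez (both 37579 hours); then Osei, Saleh and Mendoza (each 38208 hours).
Among Salazar, Moreau, Delgado, Harlow and Kapoor, by employee number (higher first): Salazar (7379) before Moreau (6383) before Delgado, Harlow and Kapoor (1992).
Delgado, Harlow and Kapoor are each Helper, so the next rule applies.
Among Delgado, Harlow and Kapoor, alphabetically by surname: Delgado before Harlow before Kapoor.
Marino and Vasquez both have employee number 1700, so the next rule applies.
Marino and Vasquez are each Operator, so the next rule applies.
Among Marino and Vasquez, alphabetically by surname: Marino before Vasquez.
Among Osei, Saleh and Mendoza, by employee number (higher first): Osei and Saleh (6330) before Mendoza (3296).
Osei and Saleh are each Helper, so the next rule applies.
Among Osei and Saleh, alphabetically by surname: Osei before Saleh.
Order: Salazar, Moreau, Delgado, Harlow, Kapoor, Marino, Vasquez, Osei, Saleh, Mendoza. So position 3.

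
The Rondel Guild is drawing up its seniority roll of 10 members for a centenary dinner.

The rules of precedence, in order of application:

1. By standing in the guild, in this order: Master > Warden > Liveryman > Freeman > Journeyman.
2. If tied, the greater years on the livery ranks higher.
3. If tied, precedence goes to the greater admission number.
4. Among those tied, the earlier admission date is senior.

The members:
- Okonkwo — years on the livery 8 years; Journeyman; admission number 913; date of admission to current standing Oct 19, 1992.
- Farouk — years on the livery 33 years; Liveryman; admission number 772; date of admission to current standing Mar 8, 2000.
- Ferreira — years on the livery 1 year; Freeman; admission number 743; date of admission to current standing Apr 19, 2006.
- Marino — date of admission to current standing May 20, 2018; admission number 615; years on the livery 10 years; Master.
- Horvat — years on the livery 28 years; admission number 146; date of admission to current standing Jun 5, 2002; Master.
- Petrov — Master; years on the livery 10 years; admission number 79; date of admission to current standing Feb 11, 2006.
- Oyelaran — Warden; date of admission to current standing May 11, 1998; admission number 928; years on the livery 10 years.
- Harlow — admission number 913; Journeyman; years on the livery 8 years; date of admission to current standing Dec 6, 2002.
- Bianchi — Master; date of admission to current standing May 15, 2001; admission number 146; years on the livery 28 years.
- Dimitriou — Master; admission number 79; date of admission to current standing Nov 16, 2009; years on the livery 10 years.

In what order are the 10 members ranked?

By standing in the guild: Bianchi, Horvat, Marino, Petrov and Dimitriou (Master); then Oyelaran (Warden); then Farouk (Liveryman); then Ferreira (Freeman); then Okonkwo and Harlow (Journeyman).
Among Bianchi, Horvat, Marino, Petrov and Dimitriou, by years on the livery (higher first): Bianchi and Horvat (28 years) before Marino, Petrov and Dimitriou (10 years).
Bianchi and Horvat both have admission number 146, so the next rule applies.
Among Bianchi and Horvat, by date of admission to current standing (earlier first): Bianchi (May 15, 2001) before Horvat (Jun 5, 2002).
Among Marino, Petrov and Dimitriou, by admission number (higher first): Marino (615) before Petrov and Dimitriou (79).
Among Petrov and Dimitriou, by date of admission to current standing (earlier first): Petrov (Feb 11, 2006) before Dimitriou (Nov 16, 2009).
Okonkwo and Harlow both have years on the livery 8 years, so the next rule applies.
Okonkwo and Harlow both have admission number 913, so the next rule applies.
Among Okonkwo and Harlow, by date of admission to current standing (earlier first): Okonkwo (Oct 19, 1992) before Harlow (Dec 6, 2002).
Full order: Bianchi, Horvat, Marino, Petrov, Dimitriou, Oyelaran, Farouk, Ferreira, Okonkwo, Harlow.

Bianchi, Horvat, Marino, Petrov, Dimitriou, Oyelaran, Farouk, Ferreira, Okonkwo, Harlow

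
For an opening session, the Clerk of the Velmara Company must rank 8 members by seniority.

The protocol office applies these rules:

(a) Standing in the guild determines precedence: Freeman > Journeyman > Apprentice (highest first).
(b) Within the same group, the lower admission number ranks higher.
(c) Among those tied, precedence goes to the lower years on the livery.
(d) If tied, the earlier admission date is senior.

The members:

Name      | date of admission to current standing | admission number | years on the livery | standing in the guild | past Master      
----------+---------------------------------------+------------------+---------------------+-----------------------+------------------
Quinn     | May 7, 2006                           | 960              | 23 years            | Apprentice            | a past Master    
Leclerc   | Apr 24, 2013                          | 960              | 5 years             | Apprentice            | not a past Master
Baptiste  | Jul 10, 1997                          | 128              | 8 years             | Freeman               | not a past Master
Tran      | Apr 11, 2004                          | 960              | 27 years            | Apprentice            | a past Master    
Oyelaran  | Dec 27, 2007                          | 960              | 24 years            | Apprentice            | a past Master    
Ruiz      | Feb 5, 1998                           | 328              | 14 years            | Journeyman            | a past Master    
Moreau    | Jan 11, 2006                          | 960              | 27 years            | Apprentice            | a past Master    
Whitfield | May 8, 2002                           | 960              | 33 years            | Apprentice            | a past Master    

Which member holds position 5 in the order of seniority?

Oyelaran

By standing in the guild: Baptiste (Freeman); then Ruiz (Journeyman); then Leclerc, Quinn, Oyelaran, Tran, Moreau and Whitfield (Apprentice).
Leclerc, Quinn, Oyelaran, Tran, Moreau and Whitfield all have admission number 960, so the next rule applies.
Among Leclerc, Quinn, Oyelaran, Tran, Moreau and Whitfield, by years on the livery (lower first): Leclerc (5 years) before Quinn (23 years) before Oyelaran (24 years) before Tran and Moreau (27 years) before Whitfield (33 years).
Among Tran and Moreau, by date of admission to current standing (earlier first): Tran (Apr 11, 2004) before Moreau (Jan 11, 2006).
Order: Baptiste, Ruiz, Leclerc, Quinn, Oyelaran, Tran, Moreau, Whitfield.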